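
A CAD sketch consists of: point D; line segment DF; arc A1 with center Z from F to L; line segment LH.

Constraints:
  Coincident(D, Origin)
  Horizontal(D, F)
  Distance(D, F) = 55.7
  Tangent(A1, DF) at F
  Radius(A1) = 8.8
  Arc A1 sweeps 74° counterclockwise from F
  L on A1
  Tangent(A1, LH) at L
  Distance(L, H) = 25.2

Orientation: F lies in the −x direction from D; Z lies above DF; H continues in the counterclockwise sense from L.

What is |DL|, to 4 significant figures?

47.67

D is at the origin; DF is horizontal with |DF| = 55.7 and F on the −x side, so F = (-55.70, 0.000). Tangency of A1 to DF means the radius ZF is perpendicular to DF, so Z = F + (0, 8.8) = (-55.70, 8.800). On A1, F sits at bearing -90° from Z; a 74° counterclockwise sweep puts L at bearing -16°, so L = Z + 8.8·(cos -16°, sin -16°) = (-47.24, 6.374). Then |DL| = |L − D| = 47.67.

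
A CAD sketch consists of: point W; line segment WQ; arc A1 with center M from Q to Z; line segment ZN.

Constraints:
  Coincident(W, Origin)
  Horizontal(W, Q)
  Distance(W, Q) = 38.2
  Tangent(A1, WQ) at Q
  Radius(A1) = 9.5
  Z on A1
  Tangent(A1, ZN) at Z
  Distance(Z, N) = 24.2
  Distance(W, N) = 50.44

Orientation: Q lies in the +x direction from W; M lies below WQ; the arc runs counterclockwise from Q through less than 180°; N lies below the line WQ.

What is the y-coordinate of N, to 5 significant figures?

-35.399

W is at the origin; WQ is horizontal with |WQ| = 38.2 and Q on the +x side, so Q = (38.200, 0.0000). A1 meets WQ tangentially, so MQ is at right angles to WQ, so M = Q + (0, -9.5) = (38.200, -9.5000). Since MZ ⟂ ZN (tangency), |MN| = √(9.5² + 24.2²) = 25.998 regardless of where Z sits on A1. So N lies on both circle(W, 50.44) and circle(M, 25.998); the below-WQ intersection is N = (35.932, -35.399). Z is the foot of the tangent from N: Z = (29.088, -12.187).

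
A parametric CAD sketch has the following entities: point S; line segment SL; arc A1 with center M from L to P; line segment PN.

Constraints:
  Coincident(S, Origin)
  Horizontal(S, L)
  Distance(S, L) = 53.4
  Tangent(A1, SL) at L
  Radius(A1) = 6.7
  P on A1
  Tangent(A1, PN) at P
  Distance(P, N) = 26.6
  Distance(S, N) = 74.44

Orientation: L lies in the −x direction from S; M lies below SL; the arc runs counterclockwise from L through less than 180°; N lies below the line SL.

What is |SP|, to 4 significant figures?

59.93

Checks: |MP| = 6.700 ✓; ∠(MP, PN) = 90.00° ✓; |PN| = 26.60 ✓; |SN| = 74.44 ✓.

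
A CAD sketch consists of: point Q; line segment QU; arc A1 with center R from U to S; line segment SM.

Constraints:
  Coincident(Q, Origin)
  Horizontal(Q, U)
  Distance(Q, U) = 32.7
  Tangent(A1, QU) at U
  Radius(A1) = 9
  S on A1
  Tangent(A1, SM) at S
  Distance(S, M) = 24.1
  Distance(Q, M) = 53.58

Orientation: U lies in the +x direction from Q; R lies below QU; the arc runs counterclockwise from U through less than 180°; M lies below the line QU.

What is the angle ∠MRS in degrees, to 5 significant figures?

69.522°

Checks: |RS| = 9.000 ✓; ∠(RS, SM) = 90.00° ✓; |SM| = 24.10 ✓; |QM| = 53.58 ✓.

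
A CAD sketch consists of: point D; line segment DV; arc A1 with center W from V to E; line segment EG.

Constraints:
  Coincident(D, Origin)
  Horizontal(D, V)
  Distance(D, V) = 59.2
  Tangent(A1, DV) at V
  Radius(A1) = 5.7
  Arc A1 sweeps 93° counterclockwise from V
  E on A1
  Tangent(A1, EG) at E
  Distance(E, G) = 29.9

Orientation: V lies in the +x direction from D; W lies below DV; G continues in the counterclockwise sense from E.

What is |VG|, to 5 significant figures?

36.094

On A1, V sits at bearing 90° from W; a 93° counterclockwise sweep puts E at bearing 183°, so E = W + 5.7·(cos 183°, sin 183°) = (53.508, -5.9983). A1 meets EG tangentially, so WE is at right angles to EG, so EG runs along (−sin 183°, cos 183°); with |EG| = 29.9, G = (55.073, -35.857). Then |VG| = |G − V| = 36.094.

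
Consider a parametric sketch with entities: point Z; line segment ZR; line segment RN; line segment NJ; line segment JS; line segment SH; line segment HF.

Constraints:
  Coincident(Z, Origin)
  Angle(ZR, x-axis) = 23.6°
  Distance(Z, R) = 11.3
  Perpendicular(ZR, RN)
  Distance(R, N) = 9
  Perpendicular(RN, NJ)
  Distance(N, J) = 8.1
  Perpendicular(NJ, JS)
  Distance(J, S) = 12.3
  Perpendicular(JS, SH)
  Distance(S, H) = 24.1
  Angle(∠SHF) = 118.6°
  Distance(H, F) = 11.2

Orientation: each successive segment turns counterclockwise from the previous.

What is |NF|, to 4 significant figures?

21.50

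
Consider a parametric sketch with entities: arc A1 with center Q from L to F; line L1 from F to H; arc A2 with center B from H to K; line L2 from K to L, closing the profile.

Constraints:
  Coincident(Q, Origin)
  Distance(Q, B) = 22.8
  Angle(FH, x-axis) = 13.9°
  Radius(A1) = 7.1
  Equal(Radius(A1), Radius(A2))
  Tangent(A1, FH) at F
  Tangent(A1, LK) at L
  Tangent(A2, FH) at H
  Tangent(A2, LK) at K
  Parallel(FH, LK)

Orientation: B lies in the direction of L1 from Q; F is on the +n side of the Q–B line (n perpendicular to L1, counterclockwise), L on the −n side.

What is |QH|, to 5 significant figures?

23.880

The slot axis is L1's direction at 13.9°, so u = (cos 13.9°, sin 13.9°) = (0.97072, 0.24023) and n = (−sin 13.9°, cos 13.9°) = (-0.24023, 0.97072). Q is at the origin and B lies 22.8 along u from Q, so B = 22.8·u = (22.132, 5.4772). Tangency of A1 to both parallel lines with radius 7.1 puts F and L at Q ± 7.1·n: F = (-1.7056, 6.8921), L = (1.7056, -6.8921). Equal radii place H and K the same way about B: H = B + 7.1·n = (20.427, 12.369), K = B − 7.1·n = (23.838, -1.4149). Then |QH| = |H − Q| = 23.880.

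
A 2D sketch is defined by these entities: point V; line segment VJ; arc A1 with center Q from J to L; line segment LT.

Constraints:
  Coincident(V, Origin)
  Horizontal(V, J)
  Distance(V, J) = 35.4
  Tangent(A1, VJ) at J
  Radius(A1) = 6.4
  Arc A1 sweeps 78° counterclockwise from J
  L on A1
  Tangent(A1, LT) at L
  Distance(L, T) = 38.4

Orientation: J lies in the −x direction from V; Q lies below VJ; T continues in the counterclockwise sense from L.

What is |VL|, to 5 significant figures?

41.967

Since A1 is tangent to VJ there, QJ ⟂ VJ, so Q = J + (0, -6.4) = (-35.400, -6.4000). On A1, J sits at bearing 90° from Q; a 78° counterclockwise sweep puts L at bearing 168°, so L = Q + 6.4·(cos 168°, sin 168°) = (-41.660, -5.0694). Then |VL| = |L − V| = 41.967.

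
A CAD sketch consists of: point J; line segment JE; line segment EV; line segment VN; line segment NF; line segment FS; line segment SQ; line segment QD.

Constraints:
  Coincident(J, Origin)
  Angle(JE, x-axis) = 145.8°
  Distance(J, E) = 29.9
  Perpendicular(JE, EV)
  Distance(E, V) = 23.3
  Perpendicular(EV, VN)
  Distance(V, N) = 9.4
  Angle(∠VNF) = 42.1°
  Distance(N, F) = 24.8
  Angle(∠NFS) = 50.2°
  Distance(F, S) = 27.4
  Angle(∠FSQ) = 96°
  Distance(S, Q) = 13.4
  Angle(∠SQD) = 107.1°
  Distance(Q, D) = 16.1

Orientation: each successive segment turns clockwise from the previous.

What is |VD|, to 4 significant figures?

10.23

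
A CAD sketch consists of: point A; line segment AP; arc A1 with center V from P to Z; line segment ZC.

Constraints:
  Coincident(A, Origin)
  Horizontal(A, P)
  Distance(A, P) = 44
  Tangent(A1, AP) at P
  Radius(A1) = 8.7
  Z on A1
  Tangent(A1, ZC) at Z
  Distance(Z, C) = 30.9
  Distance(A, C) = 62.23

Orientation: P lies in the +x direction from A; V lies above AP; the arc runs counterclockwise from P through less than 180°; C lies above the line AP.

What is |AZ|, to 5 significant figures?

53.551

A is at the origin; A and P share the same y with |AP| = 44.0 and P on the +x side, so P = (44.000, 0.0000). Since A1 is tangent to AP there, VP ⟂ AP, so V = P + (0, 8.7) = (44.000, 8.7000). Since VZ ⟂ ZC (tangency), |VC| = √(8.7² + 30.9²) = 32.101 regardless of where Z sits on A1. So C lies on both circle(A, 62.23) and circle(V, 32.101); the above-AP intersection is C = (47.119, 40.650). Z is the foot of the tangent from C: Z = (52.564, 10.233).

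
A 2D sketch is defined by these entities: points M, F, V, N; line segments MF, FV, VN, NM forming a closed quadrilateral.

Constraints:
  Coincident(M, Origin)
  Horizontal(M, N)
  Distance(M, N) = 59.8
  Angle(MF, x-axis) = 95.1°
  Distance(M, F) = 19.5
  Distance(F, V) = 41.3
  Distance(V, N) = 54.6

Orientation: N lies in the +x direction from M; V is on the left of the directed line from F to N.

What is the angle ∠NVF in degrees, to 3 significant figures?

83.3°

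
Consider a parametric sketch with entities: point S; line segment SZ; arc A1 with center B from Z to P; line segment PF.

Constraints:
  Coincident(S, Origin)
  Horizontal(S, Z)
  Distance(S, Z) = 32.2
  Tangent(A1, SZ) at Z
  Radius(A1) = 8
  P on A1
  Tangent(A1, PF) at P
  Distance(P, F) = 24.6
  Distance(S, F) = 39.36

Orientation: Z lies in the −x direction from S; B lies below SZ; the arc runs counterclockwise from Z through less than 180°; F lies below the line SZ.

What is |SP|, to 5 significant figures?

40.551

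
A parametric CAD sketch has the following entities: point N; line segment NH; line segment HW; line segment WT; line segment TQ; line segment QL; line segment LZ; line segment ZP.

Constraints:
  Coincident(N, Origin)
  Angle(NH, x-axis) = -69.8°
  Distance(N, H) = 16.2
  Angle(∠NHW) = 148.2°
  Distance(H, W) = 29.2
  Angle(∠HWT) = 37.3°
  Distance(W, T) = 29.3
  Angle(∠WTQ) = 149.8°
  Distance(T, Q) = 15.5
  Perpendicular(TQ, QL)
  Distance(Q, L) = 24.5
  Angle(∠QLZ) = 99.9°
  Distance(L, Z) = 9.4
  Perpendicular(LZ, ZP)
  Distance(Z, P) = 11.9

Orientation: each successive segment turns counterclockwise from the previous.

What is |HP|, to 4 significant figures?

3.991

N is at the origin; NH runs at -69.8° with length 16.2, so H = (5.594, -15.20). ∠NHW = 148.2° gives HW at -38.00° from the x-axis; with |HW| = 29.2, W = (28.60, -33.18). ∠HWT = 37.3° gives WT at 104.7° from the x-axis; with |WT| = 29.3, T = (21.17, -4.840). ∠WTQ = 149.8° gives TQ at 134.9° from the x-axis; with |TQ| = 15.5, Q = (10.23, 6.139). The perpendicularity gives QL at right angles to TQ, so QL runs at -135.1°; with |QL| = 24.5, L = (-7.127, -11.15). ∠QLZ = 99.9° gives LZ at -55.00° from the x-axis; with |LZ| = 9.4, Z = (-1.735, -18.85). The perpendicularity gives ZP at right angles to LZ, so ZP runs at 35.00°; with |ZP| = 11.9, P = (8.013, -12.03). Then |HP| = |P − H| = 3.991.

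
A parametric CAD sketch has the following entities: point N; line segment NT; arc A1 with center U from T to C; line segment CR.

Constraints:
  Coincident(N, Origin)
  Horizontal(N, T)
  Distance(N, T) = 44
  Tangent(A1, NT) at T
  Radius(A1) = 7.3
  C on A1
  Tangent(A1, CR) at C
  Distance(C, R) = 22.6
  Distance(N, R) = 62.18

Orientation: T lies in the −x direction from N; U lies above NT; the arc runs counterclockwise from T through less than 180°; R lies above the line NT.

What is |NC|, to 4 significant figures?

40.99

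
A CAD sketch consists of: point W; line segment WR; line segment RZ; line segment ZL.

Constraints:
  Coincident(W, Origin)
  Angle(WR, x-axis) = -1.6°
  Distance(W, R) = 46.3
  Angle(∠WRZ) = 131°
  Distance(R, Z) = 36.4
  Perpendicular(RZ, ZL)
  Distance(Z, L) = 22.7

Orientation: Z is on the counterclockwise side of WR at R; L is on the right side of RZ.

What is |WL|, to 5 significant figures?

88.214

W is at the origin; WR runs at -1.6° with length 46.3, so R = 46.3·(cos -1.6°, sin -1.6°) = (46.282, -1.2928). ∠WRZ = 131.0°, so RZ runs at -1.6° + (180° − 131.0°) = 47.400° from the x-axis; with |RZ| = 36.4, Z = R + 36.4·(cos 47.400°, sin 47.400°) = (70.920, 25.501). RZ ⟂ ZL; with |ZL| = 22.7 on the right of RZ, L = Z + 22.7·(0.73610, -0.67688) = (87.630, 10.136). Then |WL| = |L − W| = 88.214.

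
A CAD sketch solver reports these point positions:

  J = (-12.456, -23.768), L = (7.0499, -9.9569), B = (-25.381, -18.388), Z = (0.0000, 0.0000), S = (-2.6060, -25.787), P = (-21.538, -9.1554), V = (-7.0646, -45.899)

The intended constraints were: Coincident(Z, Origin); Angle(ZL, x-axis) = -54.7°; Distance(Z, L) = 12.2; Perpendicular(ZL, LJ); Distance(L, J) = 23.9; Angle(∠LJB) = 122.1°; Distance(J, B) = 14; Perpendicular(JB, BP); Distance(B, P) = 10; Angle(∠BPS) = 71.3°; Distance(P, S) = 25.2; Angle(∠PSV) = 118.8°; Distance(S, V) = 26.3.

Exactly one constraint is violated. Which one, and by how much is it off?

Distance(S, V) = 26.3 — off by 5.70.

Z = (0.00, 0.00) ✓; ZL at -54.70° ✓; |ZL| = 12.20 ✓; ∠(ZL, LJ) = 90.00° ✓; |LJ| = 23.90 ✓; ∠LJB = 122.1° ✓; |JB| = 14.00 ✓; ∠(JB, BP) = 90.00° ✓; |BP| = 10.00 ✓; ∠BPS = 71.30° ✓; |PS| = 25.20 ✓; ∠PSV = 118.8° ✓; |SV| = 20.60 ✗.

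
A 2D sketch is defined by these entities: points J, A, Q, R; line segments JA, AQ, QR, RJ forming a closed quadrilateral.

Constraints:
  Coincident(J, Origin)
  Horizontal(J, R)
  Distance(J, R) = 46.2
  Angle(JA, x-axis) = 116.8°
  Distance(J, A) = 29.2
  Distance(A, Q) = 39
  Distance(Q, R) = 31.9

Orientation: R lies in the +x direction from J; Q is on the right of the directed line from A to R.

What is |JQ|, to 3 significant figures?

14.4

J is at the origin; JR is horizontal with |JR| = 46.2 and R in +x, so R = (46.2, 0). JA runs at 116.8° with |JA| = 29.2, so A = (-13.2, 26.1). Q is determined by |AQ| = 39.0 and |QR| = 31.9 together: it lies at the intersection of circle(A, 39.0) and circle(R, 31.9). With |AR| = 64.8, the foot of the radical line on AR is 36.3 from A and the perpendicular offset is √(39.0² − 36.3²) = 14.3. Taking the right-of-AR solution: Q = (14.3, -1.59).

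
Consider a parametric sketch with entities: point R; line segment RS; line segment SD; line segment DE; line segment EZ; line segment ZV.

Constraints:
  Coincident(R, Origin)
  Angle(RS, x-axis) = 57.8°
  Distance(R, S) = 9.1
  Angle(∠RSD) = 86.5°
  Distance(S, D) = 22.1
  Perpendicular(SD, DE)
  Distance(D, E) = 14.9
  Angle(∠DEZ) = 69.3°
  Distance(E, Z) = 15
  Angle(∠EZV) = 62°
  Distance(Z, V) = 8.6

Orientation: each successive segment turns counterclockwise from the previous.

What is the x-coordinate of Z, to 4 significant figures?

-6.837

R is at the origin; RS runs at 57.8° with length 9.1, so S = (4.849, 7.700). ∠RSD = 86.5° gives SD at 151.3° from the x-axis; with |SD| = 22.1, D = (-14.54, 18.31). SD is perpendicular to DE, so DE runs at -118.7°; with |DE| = 14.9, E = (-21.69, 5.244). ∠DEZ = 69.3° gives EZ at -8.000° from the x-axis; with |EZ| = 15.0, Z = (-6.837, 3.156). So Z.x = -6.837.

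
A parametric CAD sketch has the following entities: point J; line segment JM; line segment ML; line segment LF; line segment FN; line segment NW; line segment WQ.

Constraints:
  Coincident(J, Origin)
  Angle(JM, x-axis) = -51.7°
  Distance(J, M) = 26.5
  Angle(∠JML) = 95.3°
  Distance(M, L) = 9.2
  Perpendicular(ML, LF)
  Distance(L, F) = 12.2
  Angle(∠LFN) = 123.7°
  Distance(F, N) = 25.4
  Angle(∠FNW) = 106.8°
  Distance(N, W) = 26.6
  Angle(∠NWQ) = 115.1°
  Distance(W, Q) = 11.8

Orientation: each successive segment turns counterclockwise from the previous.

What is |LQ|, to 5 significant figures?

38.777

J is at the origin; JM runs at -51.7° with length 26.5, so M = (16.424, -20.797). ∠JML = 95.3° gives ML at 33.000° from the x-axis; with |ML| = 9.2, L = (24.140, -15.786). The perpendicularity gives LF at right angles to ML, so LF runs at 123.00°; with |LF| = 12.2, F = (17.495, -5.5541). ∠LFN = 123.7° gives FN at 179.30° from the x-axis; with |FN| = 25.4, N = (-7.9028, -5.2438). ∠FNW = 106.8° gives NW at -107.50° from the x-axis; with |NW| = 26.6, W = (-15.902, -30.613). ∠NWQ = 115.1° gives WQ at -42.600° from the x-axis; with |WQ| = 11.8, Q = (-7.2156, -38.600). Then |LQ| = |Q − L| = 38.777.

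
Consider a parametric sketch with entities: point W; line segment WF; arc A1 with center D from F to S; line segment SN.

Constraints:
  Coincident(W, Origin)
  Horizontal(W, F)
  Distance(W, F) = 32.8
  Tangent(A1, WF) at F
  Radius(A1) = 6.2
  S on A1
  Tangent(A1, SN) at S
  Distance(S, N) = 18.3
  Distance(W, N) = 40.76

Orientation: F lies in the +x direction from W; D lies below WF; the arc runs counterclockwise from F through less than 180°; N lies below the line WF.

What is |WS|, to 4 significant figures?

27.97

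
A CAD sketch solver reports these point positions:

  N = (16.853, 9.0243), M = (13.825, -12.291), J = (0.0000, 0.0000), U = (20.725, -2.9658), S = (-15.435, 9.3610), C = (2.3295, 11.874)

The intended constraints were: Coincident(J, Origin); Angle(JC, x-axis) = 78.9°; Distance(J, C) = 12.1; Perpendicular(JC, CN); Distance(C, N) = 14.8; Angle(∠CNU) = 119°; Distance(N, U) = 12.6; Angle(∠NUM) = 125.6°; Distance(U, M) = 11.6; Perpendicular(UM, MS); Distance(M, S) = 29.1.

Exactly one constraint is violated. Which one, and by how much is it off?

Distance(M, S) = 29.1 — off by 7.30.

J = (0.00, 0.00) ✓; JC at 78.90° ✓; |JC| = 12.10 ✓; ∠(JC, CN) = 90.00° ✓; |CN| = 14.80 ✓; ∠CNU = 119.0° ✓; |NU| = 12.60 ✓; ∠NUM = 125.6° ✓; |UM| = 11.60 ✓; ∠(UM, MS) = 90.00° ✓; |MS| = 36.40 ✗.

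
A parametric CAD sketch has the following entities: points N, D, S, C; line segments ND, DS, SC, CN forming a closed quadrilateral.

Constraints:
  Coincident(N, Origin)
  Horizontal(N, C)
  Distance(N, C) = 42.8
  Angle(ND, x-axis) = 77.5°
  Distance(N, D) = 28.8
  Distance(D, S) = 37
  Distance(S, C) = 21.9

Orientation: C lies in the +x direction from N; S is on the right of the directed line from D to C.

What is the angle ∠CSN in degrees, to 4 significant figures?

151.0°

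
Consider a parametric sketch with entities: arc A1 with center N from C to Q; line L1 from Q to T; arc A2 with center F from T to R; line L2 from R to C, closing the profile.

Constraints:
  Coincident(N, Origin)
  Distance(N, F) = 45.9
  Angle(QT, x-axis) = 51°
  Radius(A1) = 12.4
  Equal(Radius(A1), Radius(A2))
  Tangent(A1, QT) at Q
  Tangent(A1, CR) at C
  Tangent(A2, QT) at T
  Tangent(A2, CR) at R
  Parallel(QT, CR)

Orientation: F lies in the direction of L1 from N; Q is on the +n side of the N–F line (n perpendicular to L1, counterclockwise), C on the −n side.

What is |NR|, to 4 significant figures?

47.55

The slot axis is L1's direction at 51.0°, so u = (cos 51.0°, sin 51.0°) = (0.6293, 0.7771) and n = (−sin 51.0°, cos 51.0°) = (-0.7771, 0.6293). N is at the origin and F lies 45.9 along u from N, so F = 45.9·u = (28.89, 35.67). Tangency of A1 to both parallel lines with radius 12.4 puts Q and C at N ± 12.4·n: Q = (-9.637, 7.804), C = (9.637, -7.804). Equal radii place T and R the same way about F: T = F + 12.4·n = (19.25, 43.47), R = F − 12.4·n = (38.52, 27.87). Then |NR| = |R − N| = 47.55.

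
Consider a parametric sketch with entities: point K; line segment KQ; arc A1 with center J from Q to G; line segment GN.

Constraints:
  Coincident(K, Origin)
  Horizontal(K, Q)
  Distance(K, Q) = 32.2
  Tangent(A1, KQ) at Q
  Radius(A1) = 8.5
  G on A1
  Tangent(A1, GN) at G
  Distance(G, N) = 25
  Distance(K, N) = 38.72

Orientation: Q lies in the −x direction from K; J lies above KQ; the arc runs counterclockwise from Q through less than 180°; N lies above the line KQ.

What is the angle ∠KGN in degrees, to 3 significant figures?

102°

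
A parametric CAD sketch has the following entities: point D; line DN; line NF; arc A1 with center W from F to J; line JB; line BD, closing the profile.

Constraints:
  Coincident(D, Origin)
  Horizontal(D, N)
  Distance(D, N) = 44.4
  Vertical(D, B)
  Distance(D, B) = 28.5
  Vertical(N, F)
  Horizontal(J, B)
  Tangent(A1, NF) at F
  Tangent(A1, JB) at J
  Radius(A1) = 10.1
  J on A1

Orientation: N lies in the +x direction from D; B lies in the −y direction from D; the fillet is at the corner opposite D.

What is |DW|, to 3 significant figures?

38.9

D is at the origin; D and N share the same y with |DN| = 44.4 and N on the +x side, so N = (44.4, 0.00). DB is vertical with |DB| = 28.5 and B on the −y side, so B = (0.00, -28.5). The virtual corner opposite D is at (44.4, -28.5). Tangency of A1 to NF means the radius WF is perpendicular to NF and since A1 is tangent to JB there, WJ ⟂ JB, with radius 10.1, so the center W sits 10.1 in from both sides at W = (34.3, -18.4). Then |DW| = |W − D| = 38.9.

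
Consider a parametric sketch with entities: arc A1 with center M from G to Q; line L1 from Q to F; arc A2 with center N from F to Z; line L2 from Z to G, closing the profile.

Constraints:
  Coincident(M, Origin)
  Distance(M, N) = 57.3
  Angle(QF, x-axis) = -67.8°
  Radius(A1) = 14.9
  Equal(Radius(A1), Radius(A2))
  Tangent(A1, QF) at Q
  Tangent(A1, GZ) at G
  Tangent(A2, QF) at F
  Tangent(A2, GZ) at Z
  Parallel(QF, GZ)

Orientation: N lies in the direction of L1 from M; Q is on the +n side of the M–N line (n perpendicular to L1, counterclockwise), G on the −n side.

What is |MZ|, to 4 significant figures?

59.21

Tangency of A1 to both parallel lines with radius 14.9 puts Q and G at M ± 14.9·n: Q = (13.80, 5.630), G = (-13.80, -5.630). Equal radii place F and Z the same way about N: F = N + 14.9·n = (35.45, -47.42), Z = N − 14.9·n = (7.855, -58.68). Then |MZ| = |Z − M| = 59.21.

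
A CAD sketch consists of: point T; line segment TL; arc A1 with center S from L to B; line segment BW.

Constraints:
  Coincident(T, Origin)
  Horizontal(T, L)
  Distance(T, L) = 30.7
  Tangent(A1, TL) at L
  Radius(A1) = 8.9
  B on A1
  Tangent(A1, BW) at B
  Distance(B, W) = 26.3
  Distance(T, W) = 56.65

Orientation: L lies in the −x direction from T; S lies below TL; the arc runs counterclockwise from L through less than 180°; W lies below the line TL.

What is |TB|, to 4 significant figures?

39.64

T is at the origin; TL is horizontal with |TL| = 30.7 and L on the −x side, so L = (-30.70, 0.000). Tangency of A1 to TL means the radius SL is perpendicular to TL, so S = L + (0, -8.9) = (-30.70, -8.900). Since SB ⟂ BW (tangency), |SW| = √(8.9² + 26.3²) = 27.77 regardless of where B sits on A1. So W lies on both circle(T, 56.65) and circle(S, 27.77); the below-TL intersection is W = (-47.33, -31.14). B is the foot of the tangent from W: B = (-39.16, -6.137).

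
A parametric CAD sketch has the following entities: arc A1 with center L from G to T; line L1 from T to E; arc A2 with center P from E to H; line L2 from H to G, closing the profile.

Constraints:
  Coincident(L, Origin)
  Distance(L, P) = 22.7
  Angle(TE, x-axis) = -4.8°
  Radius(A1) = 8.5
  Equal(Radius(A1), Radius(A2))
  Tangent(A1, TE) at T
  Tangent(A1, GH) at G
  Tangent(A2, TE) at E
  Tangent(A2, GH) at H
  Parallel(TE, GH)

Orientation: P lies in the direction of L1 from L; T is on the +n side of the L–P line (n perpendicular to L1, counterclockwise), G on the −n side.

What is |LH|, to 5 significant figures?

24.239

Tangency of A1 to both parallel lines with radius 8.5 puts T and G at L ± 8.5·n: T = (0.71126, 8.4702), G = (-0.71126, -8.4702). Equal radii place E and H the same way about P: E = P + 8.5·n = (23.332, 6.5707), H = P − 8.5·n = (21.909, -10.370). Then |LH| = |H − L| = 24.239.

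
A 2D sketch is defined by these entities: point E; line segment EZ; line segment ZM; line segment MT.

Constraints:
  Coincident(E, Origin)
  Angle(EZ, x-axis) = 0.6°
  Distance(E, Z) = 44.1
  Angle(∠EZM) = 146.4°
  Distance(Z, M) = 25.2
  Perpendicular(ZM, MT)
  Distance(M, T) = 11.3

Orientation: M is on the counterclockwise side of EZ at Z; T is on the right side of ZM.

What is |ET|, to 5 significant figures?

71.487

∠EZM = 146.4°, so ZM runs at 0.6° + (180° − 146.4°) = 34.200° from the x-axis; with |ZM| = 25.2, M = Z + 25.2·(cos 34.200°, sin 34.200°) = (64.940, 14.626). ZM is perpendicular to MT; with |MT| = 11.3 on the right of ZM, T = M + 11.3·(0.56208, -0.82708) = (71.292, 5.2803). Then |ET| = |T − E| = 71.487.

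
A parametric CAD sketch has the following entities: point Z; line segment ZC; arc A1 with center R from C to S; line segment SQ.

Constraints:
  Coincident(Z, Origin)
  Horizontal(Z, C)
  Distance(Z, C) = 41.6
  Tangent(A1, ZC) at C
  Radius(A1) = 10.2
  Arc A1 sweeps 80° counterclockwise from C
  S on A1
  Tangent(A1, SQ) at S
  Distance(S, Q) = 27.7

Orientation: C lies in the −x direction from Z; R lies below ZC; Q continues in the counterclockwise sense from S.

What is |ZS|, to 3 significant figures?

52.3

Z is at the origin; Z and C share the same y with |ZC| = 41.6 and C on the −x side, so C = (-41.6, 0.00). Tangency of A1 to ZC means the radius RC is perpendicular to ZC, so R = C + (0, -10.2) = (-41.6, -10.2). On A1, C sits at bearing 90° from R; an 80° counterclockwise sweep puts S at bearing 170°, so S = R + 10.2·(cos 170°, sin 170°) = (-51.6, -8.43). Then |ZS| = |S − Z| = 52.3.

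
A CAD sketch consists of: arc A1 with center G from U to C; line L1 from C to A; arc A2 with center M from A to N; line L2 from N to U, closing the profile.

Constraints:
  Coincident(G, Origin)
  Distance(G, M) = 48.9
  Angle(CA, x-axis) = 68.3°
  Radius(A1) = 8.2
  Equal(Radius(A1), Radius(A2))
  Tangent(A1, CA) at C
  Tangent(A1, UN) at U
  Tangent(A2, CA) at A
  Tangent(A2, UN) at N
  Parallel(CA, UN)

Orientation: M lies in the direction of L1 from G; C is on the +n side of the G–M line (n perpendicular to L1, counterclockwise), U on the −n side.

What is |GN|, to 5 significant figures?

49.583

The slot axis is L1's direction at 68.3°, so u = (cos 68.3°, sin 68.3°) = (0.36975, 0.92913) and n = (−sin 68.3°, cos 68.3°) = (-0.92913, 0.36975). G is at the origin and M lies 48.9 along u from G, so M = 48.9·u = (18.081, 45.435). Tangency of A1 to both parallel lines with radius 8.2 puts C and U at G ± 8.2·n: C = (-7.6189, 3.0319), U = (7.6189, -3.0319). Equal radii place A and N the same way about M: A = M + 8.2·n = (10.462, 48.467), N = M − 8.2·n = (25.700, 42.403). Then |GN| = |N − G| = 49.583.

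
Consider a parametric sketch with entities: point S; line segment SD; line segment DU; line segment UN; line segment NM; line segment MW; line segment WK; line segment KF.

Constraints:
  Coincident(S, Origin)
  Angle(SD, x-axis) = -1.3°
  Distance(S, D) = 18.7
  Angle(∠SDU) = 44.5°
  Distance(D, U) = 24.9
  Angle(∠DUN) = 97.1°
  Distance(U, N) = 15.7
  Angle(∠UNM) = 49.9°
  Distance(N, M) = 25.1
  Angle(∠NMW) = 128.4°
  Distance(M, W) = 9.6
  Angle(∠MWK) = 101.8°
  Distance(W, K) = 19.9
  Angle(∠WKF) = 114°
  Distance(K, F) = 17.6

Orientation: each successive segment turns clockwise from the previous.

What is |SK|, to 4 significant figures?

28.66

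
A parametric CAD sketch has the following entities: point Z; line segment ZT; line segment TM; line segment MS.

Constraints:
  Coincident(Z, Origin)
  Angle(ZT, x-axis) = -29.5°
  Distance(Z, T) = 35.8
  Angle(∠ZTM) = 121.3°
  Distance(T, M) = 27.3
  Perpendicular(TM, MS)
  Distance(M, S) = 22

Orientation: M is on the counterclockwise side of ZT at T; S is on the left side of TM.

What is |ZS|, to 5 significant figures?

46.696

∠ZTM = 121.3°, so TM runs at -29.5° + (180° − 121.3°) = 29.200° from the x-axis; with |TM| = 27.3, M = T + 27.3·(cos 29.200°, sin 29.200°) = (54.990, -4.3102). TM is perpendicular to MS; with |MS| = 22.0 on the left of TM, S = M + 22.0·(-0.48786, 0.87292) = (44.257, 14.894). Then |ZS| = |S − Z| = 46.696.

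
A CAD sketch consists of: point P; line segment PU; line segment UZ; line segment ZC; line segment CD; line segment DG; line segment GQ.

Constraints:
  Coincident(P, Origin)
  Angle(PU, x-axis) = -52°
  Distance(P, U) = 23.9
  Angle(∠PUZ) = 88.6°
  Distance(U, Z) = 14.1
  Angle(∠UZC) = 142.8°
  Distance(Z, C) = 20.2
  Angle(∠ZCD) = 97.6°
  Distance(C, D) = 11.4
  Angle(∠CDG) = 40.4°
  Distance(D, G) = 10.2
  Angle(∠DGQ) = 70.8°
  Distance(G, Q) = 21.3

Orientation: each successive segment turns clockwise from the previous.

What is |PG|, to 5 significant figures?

25.015

P is at the origin; PU runs at -52.0° with length 23.9, so U = (14.714, -18.833). ∠PUZ = 88.6° gives UZ at -143.40° from the x-axis; with |UZ| = 14.1, Z = (3.3946, -27.240). ∠UZC = 142.8° gives ZC at 179.40° from the x-axis; with |ZC| = 20.2, C = (-16.804, -27.029). ∠ZCD = 97.6° gives CD at 97.000° from the x-axis; with |CD| = 11.4, D = (-18.194, -15.714). ∠CDG = 40.4° gives DG at -42.600° from the x-axis; with |DG| = 10.2, G = (-10.685, -22.618). Then |PG| = |G − P| = 25.015.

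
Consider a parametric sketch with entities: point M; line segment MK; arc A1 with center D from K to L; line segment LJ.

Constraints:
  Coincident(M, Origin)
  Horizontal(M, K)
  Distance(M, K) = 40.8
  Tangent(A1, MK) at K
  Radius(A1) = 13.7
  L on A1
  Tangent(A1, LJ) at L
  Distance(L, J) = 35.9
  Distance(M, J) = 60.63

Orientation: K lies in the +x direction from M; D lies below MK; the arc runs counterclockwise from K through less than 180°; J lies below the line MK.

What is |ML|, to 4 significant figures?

31.44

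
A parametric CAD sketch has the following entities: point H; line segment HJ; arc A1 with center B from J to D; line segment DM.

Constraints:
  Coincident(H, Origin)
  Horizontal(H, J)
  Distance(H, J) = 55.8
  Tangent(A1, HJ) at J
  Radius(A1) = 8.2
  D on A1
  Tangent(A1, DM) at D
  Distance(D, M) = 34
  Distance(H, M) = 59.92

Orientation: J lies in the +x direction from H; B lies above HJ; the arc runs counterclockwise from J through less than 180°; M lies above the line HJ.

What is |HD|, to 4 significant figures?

63.90

Checks: |HJ| = 55.80 ✓; |BD| = 8.200 ✓; ∠(BD, DM) = 90.00° ✓; |DM| = 34.00 ✓; |HM| = 59.92 ✓.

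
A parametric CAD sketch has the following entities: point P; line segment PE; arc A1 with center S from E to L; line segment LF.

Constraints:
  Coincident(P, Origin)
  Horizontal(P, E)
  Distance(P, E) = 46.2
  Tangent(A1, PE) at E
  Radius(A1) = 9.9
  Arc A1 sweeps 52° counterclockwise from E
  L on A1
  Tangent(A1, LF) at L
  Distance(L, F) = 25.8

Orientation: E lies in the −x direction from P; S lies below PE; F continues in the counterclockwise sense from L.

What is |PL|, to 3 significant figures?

54.1

The tangent condition forces SE to be normal to PE, so S = E + (0, -9.9) = (-46.2, -9.90). On A1, E sits at bearing 90° from S; a 52° counterclockwise sweep puts L at bearing 142°, so L = S + 9.9·(cos 142°, sin 142°) = (-54.0, -3.80). Then |PL| = |L − P| = 54.1.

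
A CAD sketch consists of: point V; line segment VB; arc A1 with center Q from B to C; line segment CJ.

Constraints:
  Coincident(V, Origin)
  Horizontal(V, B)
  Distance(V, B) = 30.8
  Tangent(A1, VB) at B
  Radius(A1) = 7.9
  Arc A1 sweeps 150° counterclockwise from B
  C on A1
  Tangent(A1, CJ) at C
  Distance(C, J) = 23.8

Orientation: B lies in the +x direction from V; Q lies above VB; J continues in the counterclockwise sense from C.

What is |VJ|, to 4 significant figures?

30.16

V is at the origin; VB is horizontal with |VB| = 30.8 and B on the +x side, so B = (30.80, 0.000). Tangency of A1 to VB means the radius QB is perpendicular to VB, so Q = B + (0, 7.9) = (30.80, 7.900). On A1, B sits at bearing -90° from Q; a 150° counterclockwise sweep puts C at bearing 60°, so C = Q + 7.9·(cos 60°, sin 60°) = (34.75, 14.74). Since A1 is tangent to CJ there, QC ⟂ CJ, so CJ runs along (−sin 60°, cos 60°); with |CJ| = 23.8, J = (14.14, 26.64). Then |VJ| = |J − V| = 30.16.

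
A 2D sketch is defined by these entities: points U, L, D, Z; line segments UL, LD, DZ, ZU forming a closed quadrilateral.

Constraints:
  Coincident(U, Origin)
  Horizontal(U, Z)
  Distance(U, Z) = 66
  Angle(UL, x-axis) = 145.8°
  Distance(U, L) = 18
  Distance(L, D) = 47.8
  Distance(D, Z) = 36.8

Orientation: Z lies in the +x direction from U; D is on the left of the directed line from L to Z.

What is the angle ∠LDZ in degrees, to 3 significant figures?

149°

U is at the origin; U and Z share the same y with |UZ| = 66.0 and Z in +x, so Z = (66.0, 0). UL runs at 145.8° with |UL| = 18.0, so L = (-14.9, 10.1). D is determined by |LD| = 47.8 and |DZ| = 36.8 together: it lies at the intersection of circle(L, 47.8) and circle(Z, 36.8). With |LZ| = 81.5, the foot of the radical line on LZ is 46.5 from L and the perpendicular offset is √(47.8² − 46.5²) = 11.2. Taking the left-of-LZ solution: D = (32.6, 15.5).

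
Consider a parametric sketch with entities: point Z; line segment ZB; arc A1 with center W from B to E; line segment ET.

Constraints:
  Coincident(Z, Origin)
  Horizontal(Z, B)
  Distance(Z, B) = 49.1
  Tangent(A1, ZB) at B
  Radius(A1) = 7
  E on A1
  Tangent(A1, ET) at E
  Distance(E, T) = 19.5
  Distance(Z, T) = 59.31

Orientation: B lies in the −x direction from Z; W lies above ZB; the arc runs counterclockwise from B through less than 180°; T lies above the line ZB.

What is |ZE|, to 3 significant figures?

44.3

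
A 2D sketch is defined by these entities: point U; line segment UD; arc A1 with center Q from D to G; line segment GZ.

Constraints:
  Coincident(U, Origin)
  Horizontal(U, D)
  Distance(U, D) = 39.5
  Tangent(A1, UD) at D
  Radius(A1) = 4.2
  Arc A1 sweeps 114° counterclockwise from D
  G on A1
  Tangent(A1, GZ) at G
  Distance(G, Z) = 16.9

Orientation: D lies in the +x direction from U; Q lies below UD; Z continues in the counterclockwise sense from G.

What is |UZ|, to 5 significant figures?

47.593

U is at the origin; U and D share the same y with |UD| = 39.5 and D on the +x side, so D = (39.500, 0.0000). A1 meets UD tangentially, so QD is at right angles to UD, so Q = D + (0, -4.2) = (39.500, -4.2000). On A1, D sits at bearing 90° from Q; a 114° counterclockwise sweep puts G at bearing 204°, so G = Q + 4.2·(cos 204°, sin 204°) = (35.663, -5.9083). Since A1 is tangent to GZ there, QG ⟂ GZ, so GZ runs along (−sin 204°, cos 204°); with |GZ| = 16.9, Z = (42.537, -21.347). Then |UZ| = |Z − U| = 47.593.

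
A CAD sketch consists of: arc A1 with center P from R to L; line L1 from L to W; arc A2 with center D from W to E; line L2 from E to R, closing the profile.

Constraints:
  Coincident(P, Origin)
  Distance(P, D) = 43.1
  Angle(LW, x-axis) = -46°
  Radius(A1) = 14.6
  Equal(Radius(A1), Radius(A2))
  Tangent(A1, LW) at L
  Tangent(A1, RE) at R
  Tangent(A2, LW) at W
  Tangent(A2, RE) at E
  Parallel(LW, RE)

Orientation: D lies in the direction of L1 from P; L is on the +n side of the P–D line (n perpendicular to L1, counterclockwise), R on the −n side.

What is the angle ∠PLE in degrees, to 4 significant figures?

55.88°

The slot axis is L1's direction at -46.0°, so u = (cos -46.0°, sin -46.0°) = (0.6947, -0.7193) and n = (−sin -46.0°, cos -46.0°) = (0.7193, 0.6947). P is at the origin and D lies 43.1 along u from P, so D = 43.1·u = (29.94, -31.00). Tangency of A1 to both parallel lines with radius 14.6 puts L and R at P ± 14.6·n: L = (10.50, 10.14), R = (-10.50, -10.14). Equal radii place W and E the same way about D: W = D + 14.6·n = (40.44, -20.86), E = D − 14.6·n = (19.44, -41.15). Then cos ∠PLE = LP·LE / (|LP||LE|), giving 55.88°.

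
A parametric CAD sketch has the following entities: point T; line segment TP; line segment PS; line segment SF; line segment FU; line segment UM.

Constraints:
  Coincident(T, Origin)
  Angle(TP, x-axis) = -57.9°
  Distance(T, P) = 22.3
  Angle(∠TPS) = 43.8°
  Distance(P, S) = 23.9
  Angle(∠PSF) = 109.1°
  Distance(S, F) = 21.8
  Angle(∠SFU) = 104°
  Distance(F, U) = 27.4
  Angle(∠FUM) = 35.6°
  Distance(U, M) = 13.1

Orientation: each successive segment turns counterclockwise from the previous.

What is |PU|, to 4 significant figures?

36.47

T is at the origin; TP runs at -57.9° with length 22.3, so P = (11.85, -18.89). ∠TPS = 43.8° gives PS at 78.30° from the x-axis; with |PS| = 23.9, S = (16.70, 4.513). ∠PSF = 109.1° gives SF at 149.2° from the x-axis; with |SF| = 21.8, F = (-2.029, 15.68). ∠SFU = 104.0° gives FU at -134.8° from the x-axis; with |FU| = 27.4, U = (-21.34, -3.767). Then |PU| = |U − P| = 36.47.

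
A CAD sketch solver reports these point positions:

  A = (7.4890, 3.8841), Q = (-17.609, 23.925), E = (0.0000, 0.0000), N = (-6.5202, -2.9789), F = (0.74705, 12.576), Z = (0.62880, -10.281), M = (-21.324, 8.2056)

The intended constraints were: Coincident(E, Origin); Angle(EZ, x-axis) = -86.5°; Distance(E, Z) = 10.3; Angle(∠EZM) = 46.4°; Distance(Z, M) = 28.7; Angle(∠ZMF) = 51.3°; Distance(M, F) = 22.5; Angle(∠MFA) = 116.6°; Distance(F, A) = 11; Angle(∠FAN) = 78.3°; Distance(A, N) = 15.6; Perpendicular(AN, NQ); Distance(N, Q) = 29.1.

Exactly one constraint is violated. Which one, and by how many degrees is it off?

Perpendicular(AN, NQ) — off by 3.70°.

E = (0.00, 0.00) ✓; EZ at -86.50° ✓; |EZ| = 10.30 ✓; ∠EZM = 46.40° ✓; |ZM| = 28.70 ✓; ∠ZMF = 51.30° ✓; |MF| = 22.50 ✓; ∠MFA = 116.6° ✓; |FA| = 11.00 ✓; ∠FAN = 78.30° ✓; |AN| = 15.60 ✓; ∠(AN, NQ) = 93.70° ✗; |NQ| = 29.10 ✓.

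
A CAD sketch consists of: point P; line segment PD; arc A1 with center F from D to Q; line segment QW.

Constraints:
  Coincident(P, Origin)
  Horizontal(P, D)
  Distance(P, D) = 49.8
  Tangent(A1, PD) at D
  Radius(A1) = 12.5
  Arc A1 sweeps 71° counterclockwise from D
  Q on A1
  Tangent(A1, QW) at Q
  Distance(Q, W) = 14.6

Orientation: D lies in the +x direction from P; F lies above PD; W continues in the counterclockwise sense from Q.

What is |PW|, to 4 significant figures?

70.00

On A1, D sits at bearing -90° from F; a 71° counterclockwise sweep puts Q at bearing -19°, so Q = F + 12.5·(cos -19°, sin -19°) = (61.62, 8.430). Since A1 is tangent to QW there, FQ ⟂ QW, so QW runs along (−sin -19°, cos -19°); with |QW| = 14.6, W = (66.37, 22.23). Then |PW| = |W − P| = 70.00.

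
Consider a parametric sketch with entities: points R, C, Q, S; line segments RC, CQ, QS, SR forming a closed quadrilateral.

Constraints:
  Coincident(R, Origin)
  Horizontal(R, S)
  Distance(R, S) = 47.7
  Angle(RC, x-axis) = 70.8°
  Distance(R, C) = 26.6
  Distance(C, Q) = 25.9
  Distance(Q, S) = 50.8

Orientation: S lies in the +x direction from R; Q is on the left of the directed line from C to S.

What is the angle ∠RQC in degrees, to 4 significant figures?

9.789°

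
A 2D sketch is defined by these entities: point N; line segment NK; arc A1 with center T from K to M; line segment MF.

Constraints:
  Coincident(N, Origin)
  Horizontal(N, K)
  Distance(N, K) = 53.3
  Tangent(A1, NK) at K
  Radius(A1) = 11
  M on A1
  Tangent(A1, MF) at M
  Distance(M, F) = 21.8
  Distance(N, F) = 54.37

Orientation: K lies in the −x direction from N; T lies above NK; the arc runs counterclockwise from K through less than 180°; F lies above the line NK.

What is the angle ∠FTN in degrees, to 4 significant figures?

76.91°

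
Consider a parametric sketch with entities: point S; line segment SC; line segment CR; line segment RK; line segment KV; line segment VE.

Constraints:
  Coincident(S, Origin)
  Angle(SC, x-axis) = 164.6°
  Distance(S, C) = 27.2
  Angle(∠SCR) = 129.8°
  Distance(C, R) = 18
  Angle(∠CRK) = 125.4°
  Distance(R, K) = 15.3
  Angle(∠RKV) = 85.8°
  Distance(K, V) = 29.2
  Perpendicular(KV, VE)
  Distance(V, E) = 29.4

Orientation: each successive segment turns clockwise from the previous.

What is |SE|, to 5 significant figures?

18.890

S is at the origin; SC runs at 164.6° with length 27.2, so C = (-26.223, 7.2231). ∠SCR = 129.8° gives CR at 114.40° from the x-axis; with |CR| = 18.0, R = (-33.659, 23.615). ∠CRK = 125.4° gives RK at 59.800° from the x-axis; with |RK| = 15.3, K = (-25.963, 36.839). ∠RKV = 85.8° gives KV at -34.400° from the x-axis; with |KV| = 29.2, V = (-1.8698, 20.342). KV ⟂ VE, so VE runs at -124.40°; with |VE| = 29.4, E = (-18.480, -3.9165). Then |SE| = |E − S| = 18.890.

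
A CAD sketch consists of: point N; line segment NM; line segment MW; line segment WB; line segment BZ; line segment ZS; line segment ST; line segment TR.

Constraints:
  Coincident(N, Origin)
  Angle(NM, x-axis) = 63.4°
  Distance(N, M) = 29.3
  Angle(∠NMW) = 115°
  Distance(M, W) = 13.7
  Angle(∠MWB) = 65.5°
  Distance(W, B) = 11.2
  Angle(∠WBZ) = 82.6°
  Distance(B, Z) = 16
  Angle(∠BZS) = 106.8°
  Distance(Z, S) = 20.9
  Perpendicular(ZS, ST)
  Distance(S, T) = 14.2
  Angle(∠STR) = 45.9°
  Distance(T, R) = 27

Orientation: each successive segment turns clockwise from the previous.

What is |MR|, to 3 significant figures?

8.61

The perpendicularity gives ST at right angles to ZS, so ST runs at -16.7°; with |ST| = 14.2, T = (28.2, 40.5). ∠STR = 45.9° gives TR at -151° from the x-axis; with |TR| = 27.0, R = (4.58, 27.4). Then |MR| = |R − M| = 8.61.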